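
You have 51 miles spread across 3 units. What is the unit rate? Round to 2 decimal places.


Total miles = 51
Number of units = 3
Unit rate = 51 / 3
= 17 miles per unit

17


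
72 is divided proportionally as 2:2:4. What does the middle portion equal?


Ratio = 2:2:4
Total parts = 2 + 2 + 4 = 8
Value per part = 72 / 8 = 9
First share = 2 * 9 = 18
Middle share = 2 * 9 = 18
Third share = 4 * 9 = 36

18


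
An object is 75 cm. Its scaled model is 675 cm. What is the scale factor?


Original length = 75 cm
Scaled length = 675 cm
Scale factor = 675 / 75
= 9

9


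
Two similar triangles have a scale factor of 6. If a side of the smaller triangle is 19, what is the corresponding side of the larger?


Similar triangles have proportional sides
Scale factor = 6
Smaller side = 19
Corresponding larger side = 19 * 6
= 114

114


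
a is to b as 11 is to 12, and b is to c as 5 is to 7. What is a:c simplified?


Given a:b = 11:12 and b:c = 5:7
Make b consistent. Multiply first ratio by 5: a:b = 55:60
Multiply second ratio by 12: b:c = 60:84
Now b = 60 in both, so a:b:c = 55:60:84
Therefore a:c = 55:84
Simplify by GCD: a:c = 55:84

55:84


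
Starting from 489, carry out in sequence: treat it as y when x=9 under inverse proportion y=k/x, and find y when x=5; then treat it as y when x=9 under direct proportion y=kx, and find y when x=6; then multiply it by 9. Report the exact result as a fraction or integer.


Start with 489.
Step 1: Inverse prop: k = (489)*9; new y = k/5 = 489*9/5 = 4401/5
Step 2: Direct prop: k = (4401/5)/9; new y = k*6 = 4401/5*6/9 = 2934/5
Step 3: Multiply by 9: 2934/5 * 9 = 26406/5
Final result = 26406/5

26406/5


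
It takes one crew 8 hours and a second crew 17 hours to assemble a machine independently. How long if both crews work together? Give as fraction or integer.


Rate of A = 1/8 job per hour
Rate of B = 1/17 job per hour
Combined rate = 1/8 + 1/17
Find common denominator: (17 + 8)/(8*17) = 25/136
Combined rate = 25/136 job per hour
Time together = 1 / (25/136) = 136/25 hours

136/25


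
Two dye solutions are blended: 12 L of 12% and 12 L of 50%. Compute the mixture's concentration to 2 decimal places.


Solute in mixture 1 = 12% of 12 L = 12*12/100 = 36/25 L
Solute in mixture 2 = 50% of 12 L = 12*50/100 = 6 L
Total solute = 36/25 + 6 = 186/25 L
Total volume = 12 + 12 = 24 L
Final concentration = 186/25/24 * 100 = 31.00%

31.00


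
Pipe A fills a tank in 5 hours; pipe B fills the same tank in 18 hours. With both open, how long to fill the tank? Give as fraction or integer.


Rate of A = 1/5 job per hour
Rate of B = 1/18 job per hour
Combined rate = 1/5 + 1/18
Find common denominator: (18 + 5)/(5*18) = 23/90
Combined rate = 23/90 job per hour
Time together = 1 / (23/90) = 90/23 hours

90/23


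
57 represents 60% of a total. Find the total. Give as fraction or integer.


Given: 57 is 60% of the whole
Set up: 57 = 60/100 * whole
whole = 57 * 100 / 60
whole = 5700 / 60
whole = 95

95


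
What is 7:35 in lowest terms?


Find GCD(7, 35)
GCD = 7
Divide both by 7: 7/7 = 1, 35/7 = 5
Simplified ratio = 1:5

1:5


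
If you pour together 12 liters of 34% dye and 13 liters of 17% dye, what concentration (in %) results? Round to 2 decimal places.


Solute in mixture 1 = 34% of 12 L = 12*34/100 = 102/25 L
Solute in mixture 2 = 17% of 13 L = 13*17/100 = 221/100 L
Total solute = 102/25 + 221/100 = 629/100 L
Total volume = 12 + 13 = 25 L
Final concentration = 629/100/25 * 100 = 25.16%

25.16


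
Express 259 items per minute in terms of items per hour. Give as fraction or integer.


Converting from per minute to per hour
Rate = 259 items per minute
Multiply by 60: 259 * 60
= 15540 items per hour

15540


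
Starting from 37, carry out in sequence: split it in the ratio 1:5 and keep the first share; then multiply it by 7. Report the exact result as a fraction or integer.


Start with 37.
Step 1: Split 1:5, first share = 37 * 1/6 = 37/6
Step 2: Multiply by 7: 37/6 * 7 = 259/6
Final result = 259/6

259/6


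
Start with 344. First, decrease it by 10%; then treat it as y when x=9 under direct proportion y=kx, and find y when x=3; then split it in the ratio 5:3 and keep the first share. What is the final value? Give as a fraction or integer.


Start with 344.
Step 1: Decrease by 10%: 344 * 90/100 = 1548/5
Step 2: Direct prop: k = (1548/5)/9; new y = k*3 = 1548/5*3/9 = 516/5
Step 3: Split 5:3, first share = 516/5 * 5/8 = 129/2
Final result = 129/2

129/2


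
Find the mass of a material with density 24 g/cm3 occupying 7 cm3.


Using mass = density * volume
Density = 24 g/cm3
Volume = 7 cm3
Mass = 24 * 7
= 168 g

168


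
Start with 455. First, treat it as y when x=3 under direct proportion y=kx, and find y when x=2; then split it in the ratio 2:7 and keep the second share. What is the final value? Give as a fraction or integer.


Start with 455.
Step 1: Direct prop: k = (455)/3; new y = k*2 = 455*2/3 = 910/3
Step 2: Split 2:7, second share = 910/3 * 7/9 = 6370/27
Final result = 6370/27

6370/27


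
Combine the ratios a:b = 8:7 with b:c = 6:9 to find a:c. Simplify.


Given a:b = 8:7 and b:c = 6:9
Make b consistent. Multiply first ratio by 6: a:b = 48:42
Multiply second ratio by 7: b:c = 42:63
Now b = 42 in both, so a:b:c = 48:42:63
Therefore a:c = 48:63
Simplify by GCD: a:c = 16:21

16:21


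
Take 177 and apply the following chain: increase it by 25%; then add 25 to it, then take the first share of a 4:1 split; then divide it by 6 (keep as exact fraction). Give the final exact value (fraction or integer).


Start with 177.
Step 1: Increase by 25%: 177 * 125/100 = 885/4
Step 2: Add 25: 885/4+25=985/4; split 4:1 first = 985/4*4/5 = 197
Step 3: Divide by 6: 197 / 6 = 197/6
Final result = 197/6

197/6


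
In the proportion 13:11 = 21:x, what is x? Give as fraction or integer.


Setting up: 13/11 = 21/x
Cross multiply: 13 * x = 11 * 21
13x = 231
x = 231/13
x = 231/13

231/13


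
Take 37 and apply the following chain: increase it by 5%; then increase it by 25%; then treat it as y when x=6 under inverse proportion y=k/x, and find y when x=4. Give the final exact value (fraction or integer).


Start with 37.
Step 1: Increase by 5%: 37 * 105/100 = 777/20
Step 2: Increase by 25%: 777/20 * 125/100 = 777/16
Step 3: Inverse prop: k = (777/16)*6; new y = k/4 = 777/16*6/4 = 2331/32
Final result = 2331/32

2331/32


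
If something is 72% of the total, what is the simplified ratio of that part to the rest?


Part = 72%, Remainder = 28%
Ratio = 72:28
GCD(72, 28) = 4
Simplify: 18:7 = 18:7

18:7


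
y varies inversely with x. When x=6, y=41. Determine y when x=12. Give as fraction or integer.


Inverse proportion: y = k/x
Find k: k = 6 * 41 = 246
Compute y at x=12: y = 246/12
y = 41/2

41/2


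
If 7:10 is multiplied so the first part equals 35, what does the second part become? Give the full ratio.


Original ratio: 7:10
First term target: 35
Scale factor = 35 / 7 = 5
Multiply second term: 10 * 5 = 50
Equivalent ratio = 35:50

35:50


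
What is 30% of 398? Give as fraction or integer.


Compute 30% of 398
Convert percentage: 30% = 30/100
Multiply: 398 * 30/100
= 11940/100
= 597/5

597/5


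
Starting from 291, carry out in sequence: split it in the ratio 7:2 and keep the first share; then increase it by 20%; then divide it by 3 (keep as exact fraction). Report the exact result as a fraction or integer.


Start with 291.
Step 1: Split 7:2, first share = 291 * 7/9 = 679/3
Step 2: Increase by 20%: 679/3 * 120/100 = 1358/5
Step 3: Divide by 3: 1358/5 / 3 = 1358/15
Final result = 1358/15

1358/15


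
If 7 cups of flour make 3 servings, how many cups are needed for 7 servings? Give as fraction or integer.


Original: 7 cups for 3 servings
Target servings = 7
Scaling factor = 7/3
New amount = 7 * 7/3
= 49/3
= 49/3 cups

49/3


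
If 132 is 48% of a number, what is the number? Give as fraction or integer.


Given: 132 is 48% of the whole
Set up: 132 = 48/100 * whole
whole = 132 * 100 / 48
whole = 13200 / 48
whole = 275

275


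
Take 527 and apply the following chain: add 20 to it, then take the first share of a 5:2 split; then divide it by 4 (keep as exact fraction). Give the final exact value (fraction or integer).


Start with 527.
Step 1: Add 20: 527+20=547; split 5:2 first = 547*5/7 = 2735/7
Step 2: Divide by 4: 2735/7 / 4 = 2735/28
Final result = 2735/28

2735/28


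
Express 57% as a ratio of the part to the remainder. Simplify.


Part = 57%, Remainder = 43%
Ratio = 57:43
GCD(57, 43) = 1
Simplify: 57:43 = 57:43

57:43


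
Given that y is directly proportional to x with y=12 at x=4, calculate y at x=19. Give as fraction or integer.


Direct proportion: y = kx
Find k: k = 12/4 = 3
Compute y at x=19: y = 3 * 19
y = 57

57


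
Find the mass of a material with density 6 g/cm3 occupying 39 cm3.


Using mass = density * volume
Density = 6 g/cm3
Volume = 39 cm3
Mass = 6 * 39
= 234 g

234


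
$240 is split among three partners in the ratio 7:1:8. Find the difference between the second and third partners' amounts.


Total parts = 7 + 1 + 8 = 16
Value per part = 240 / 16 = 15
Shares: 7*15=105, 1*15=15, 8*15=120
Second share = 15, third share = 120
Difference = |15 - 120| = 105

105


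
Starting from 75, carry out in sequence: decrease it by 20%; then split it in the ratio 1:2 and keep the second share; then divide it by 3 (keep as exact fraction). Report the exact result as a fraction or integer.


Start with 75.
Step 1: Decrease by 20%: 75 * 80/100 = 60
Step 2: Split 1:2, second share = 60 * 2/3 = 40
Step 3: Divide by 3: 40 / 3 = 40/3
Final result = 40/3

40/3


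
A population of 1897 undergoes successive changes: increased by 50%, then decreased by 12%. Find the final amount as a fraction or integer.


Start: 1897
Step 1: increase by 50% => multiply by 150/100
  1897 * 150/100 = 5691/2
Step 2: decrease by 12% => multiply by 88/100
  5691/2 * 88/100 = 62601/25
Final value = 62601/25

62601/25


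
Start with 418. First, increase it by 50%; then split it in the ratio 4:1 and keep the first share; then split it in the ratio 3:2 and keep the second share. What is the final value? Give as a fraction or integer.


Start with 418.
Step 1: Increase by 50%: 418 * 150/100 = 627
Step 2: Split 4:1, first share = 627 * 4/5 = 2508/5
Step 3: Split 3:2, second share = 2508/5 * 2/5 = 5016/25
Final result = 5016/25

5016/25


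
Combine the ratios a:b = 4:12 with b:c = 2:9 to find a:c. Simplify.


Given a:b = 4:12 and b:c = 2:9
Make b consistent. Multiply first ratio by 2: a:b = 8:24
Multiply second ratio by 12: b:c = 24:108
Now b = 24 in both, so a:b:c = 8:24:108
Therefore a:c = 8:108
Simplify by GCD: a:c = 2:27

2:27


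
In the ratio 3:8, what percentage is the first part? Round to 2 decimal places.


Total parts = 3 + 8 = 11
First part fraction = 3/11
Percentage = (3/11) * 100
= 0.272727 * 100
= 27.27%

27.27


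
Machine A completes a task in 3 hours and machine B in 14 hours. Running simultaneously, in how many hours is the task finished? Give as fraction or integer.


Rate of A = 1/3 job per hour
Rate of B = 1/14 job per hour
Combined rate = 1/3 + 1/14
Find common denominator: (14 + 3)/(3*14) = 17/42
Combined rate = 17/42 job per hour
Time together = 1 / (17/42) = 42/17 hours

42/17


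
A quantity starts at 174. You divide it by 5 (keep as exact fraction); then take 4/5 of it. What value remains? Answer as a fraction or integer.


Start with 174.
Step 1: Divide by 5: 174 / 5 = 174/5
Step 2: Take 4/5: 174/5 * 4/5 = 696/25
Final result = 696/25

696/25


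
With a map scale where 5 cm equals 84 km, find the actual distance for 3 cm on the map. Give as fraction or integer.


Map scale: 5 cm = 84 km
Measured distance on map = 3 cm
Set up proportion: 3 * 84 / 5
= 252 / 5
= 252/5 km

252/5


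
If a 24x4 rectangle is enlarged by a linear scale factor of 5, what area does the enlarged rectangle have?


Original dimensions: 24 x 4
Enlargement factor = 5
New width = 24 * 5 = 120
New height = 4 * 5 = 20
New area = 120 * 20 = 2400

2400


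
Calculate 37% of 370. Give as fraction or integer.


Compute 37% of 370
Convert percentage: 37% = 37/100
Multiply: 370 * 37/100
= 13690/100
= 1369/10

1369/10


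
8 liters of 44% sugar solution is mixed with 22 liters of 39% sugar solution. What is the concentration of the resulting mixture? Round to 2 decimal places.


Solute in mixture 1 = 44% of 8 L = 8*44/100 = 88/25 L
Solute in mixture 2 = 39% of 22 L = 22*39/100 = 429/50 L
Total solute = 88/25 + 429/50 = 121/10 L
Total volume = 8 + 22 = 30 L
Final concentration = 121/10/30 * 100 = 40.33%

40.33


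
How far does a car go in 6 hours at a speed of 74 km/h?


Using distance = speed * time
Speed = 74 km/h
Time = 6 hours
Distance = 74 * 6
= 444 km

444


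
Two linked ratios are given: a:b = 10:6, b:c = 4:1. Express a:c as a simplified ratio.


Given a:b = 10:6 and b:c = 4:1
Make b consistent. Multiply first ratio by 4: a:b = 40:24
Multiply second ratio by 6: b:c = 24:6
Now b = 24 in both, so a:b:c = 40:24:6
Therefore a:c = 40:6
Simplify by GCD: a:c = 20:3

20:3


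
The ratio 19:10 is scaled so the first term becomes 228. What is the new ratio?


Original ratio: 19:10
First term target: 228
Scale factor = 228 / 19 = 12
Multiply second term: 10 * 12 = 120
Equivalent ratio = 228:120

228:120


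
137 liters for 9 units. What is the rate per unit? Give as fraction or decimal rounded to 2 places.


Total liters = 137
Number of units = 9
Unit rate = 137 / 9
= 15.22 liters per unit

15.22


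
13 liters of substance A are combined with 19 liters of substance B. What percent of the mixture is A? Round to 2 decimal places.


Volume of A = 13 L
Volume of B = 19 L
Total volume = 13 + 19 = 32 L
Percentage of A = (13/32) * 100
= 40.63%

40.63


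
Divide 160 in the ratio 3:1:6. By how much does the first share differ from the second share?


Total parts = 3 + 1 + 6 = 10
Value per part = 160 / 10 = 16
Shares: 3*16=48, 1*16=16, 6*16=96
First share = 48, second share = 16
Difference = |48 - 16| = 32

32


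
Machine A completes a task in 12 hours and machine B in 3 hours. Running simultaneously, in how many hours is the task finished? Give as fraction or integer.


Rate of A = 1/12 job per hour
Rate of B = 1/3 job per hour
Combined rate = 1/12 + 1/3
Find common denominator: (3 + 12)/(12*3) = 15/36
Combined rate = 5/12 job per hour
Time together = 1 / (5/12) = 12/5 hours

12/5


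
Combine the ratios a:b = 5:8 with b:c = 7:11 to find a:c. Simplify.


Given a:b = 5:8 and b:c = 7:11
Make b consistent. Multiply first ratio by 7: a:b = 35:56
Multiply second ratio by 8: b:c = 56:88
Now b = 56 in both, so a:b:c = 35:56:88
Therefore a:c = 35:88
Simplify by GCD: a:c = 35:88

35:88


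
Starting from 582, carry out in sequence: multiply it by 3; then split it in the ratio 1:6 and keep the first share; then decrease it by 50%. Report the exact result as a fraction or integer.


Start with 582.
Step 1: Multiply by 3: 582 * 3 = 1746
Step 2: Split 1:6, first share = 1746 * 1/7 = 1746/7
Step 3: Decrease by 50%: 1746/7 * 50/100 = 873/7
Final result = 873/7

873/7


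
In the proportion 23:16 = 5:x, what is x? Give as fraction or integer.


Setting up: 23/16 = 5/x
Cross multiply: 23 * x = 16 * 5
23x = 80
x = 80/23
x = 80/23

80/23


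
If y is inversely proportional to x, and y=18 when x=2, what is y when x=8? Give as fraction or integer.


Inverse proportion: y = k/x
Find k: k = 2 * 18 = 36
Compute y at x=8: y = 36/8
y = 9/2

9/2


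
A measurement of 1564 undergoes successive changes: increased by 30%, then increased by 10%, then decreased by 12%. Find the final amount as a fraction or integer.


Start: 1564
Step 1: increase by 30% => multiply by 130/100
  1564 * 130/100 = 10166/5
Step 2: increase by 10% => multiply by 110/100
  10166/5 * 110/100 = 55913/25
Step 3: decrease by 12% => multiply by 88/100
  55913/25 * 88/100 = 1230086/625
Final value = 1230086/625

1230086/625


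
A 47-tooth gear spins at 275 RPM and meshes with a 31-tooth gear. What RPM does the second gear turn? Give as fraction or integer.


Gear ratio: teeth_A * RPM_A = teeth_B * RPM_B
47 * 275 = 31 * RPM_B
12925 = 31 * RPM_B
RPM_B = 12925 / 31
RPM_B = 12925/31

12925/31


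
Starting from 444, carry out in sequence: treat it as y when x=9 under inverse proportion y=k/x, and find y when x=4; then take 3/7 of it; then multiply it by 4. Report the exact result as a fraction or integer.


Start with 444.
Step 1: Inverse prop: k = (444)*9; new y = k/4 = 444*9/4 = 999
Step 2: Take 3/7: 999 * 3/7 = 2997/7
Step 3: Multiply by 4: 2997/7 * 4 = 11988/7
Final result = 11988/7

11988/7


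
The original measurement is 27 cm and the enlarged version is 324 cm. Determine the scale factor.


Original length = 27 cm
Scaled length = 324 cm
Scale factor = 324 / 27
= 12

12


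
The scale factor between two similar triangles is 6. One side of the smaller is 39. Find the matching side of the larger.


Similar triangles have proportional sides
Scale factor = 6
Smaller side = 39
Corresponding larger side = 39 * 6
= 234

234


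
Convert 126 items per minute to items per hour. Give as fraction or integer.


Converting from per minute to per hour
Rate = 126 items per minute
Multiply by 60: 126 * 60
= 7560 items per hour

7560


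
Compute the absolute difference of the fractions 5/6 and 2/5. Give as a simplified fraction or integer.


Simplify: 5/6 = 5/6 and 2/5 = 2/5
Find common denominator: LCD = 30
Convert: 25/30 and 12/30
Difference = |25 - 12|/30 = 13/30
Simplified = 13/30

13/30


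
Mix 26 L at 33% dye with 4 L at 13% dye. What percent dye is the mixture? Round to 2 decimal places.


Solute in mixture 1 = 33% of 26 L = 26*33/100 = 429/50 L
Solute in mixture 2 = 13% of 4 L = 4*13/100 = 13/25 L
Total solute = 429/50 + 13/25 = 91/10 L
Total volume = 26 + 4 = 30 L
Final concentration = 91/10/30 * 100 = 30.33%

30.33


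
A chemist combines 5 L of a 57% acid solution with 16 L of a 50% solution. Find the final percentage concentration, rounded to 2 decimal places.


Solute in mixture 1 = 57% of 5 L = 5*57/100 = 57/20 L
Solute in mixture 2 = 50% of 16 L = 16*50/100 = 8 L
Total solute = 57/20 + 8 = 217/20 L
Total volume = 5 + 16 = 21 L
Final concentration = 217/20/21 * 100 = 51.67%

51.67


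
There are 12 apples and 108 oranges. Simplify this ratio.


Find GCD(12, 108)
GCD = 12
Divide both by 12: 12/12 = 1, 108/12 = 9
Simplified ratio = 1:9

1:9


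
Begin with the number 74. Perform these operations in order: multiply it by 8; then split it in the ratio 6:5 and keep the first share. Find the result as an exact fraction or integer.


Start with 74.
Step 1: Multiply by 8: 74 * 8 = 592
Step 2: Split 6:5, first share = 592 * 6/11 = 3552/11
Final result = 3552/11

3552/11


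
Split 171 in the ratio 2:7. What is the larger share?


Total parts = 2 + 7 = 9
Value per part = 171 / 9 = 19
First share = 2 * 19 = 38
Second share = 7 * 19 = 133
Larger share = 133

133


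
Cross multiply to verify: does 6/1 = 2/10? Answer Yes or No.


Cross multiply to check 6/1 = 2/10
Left cross product: 6 * 10 = 60
Right cross product: 1 * 2 = 2
60 != 2
Not equal, so proportions differ => No

No


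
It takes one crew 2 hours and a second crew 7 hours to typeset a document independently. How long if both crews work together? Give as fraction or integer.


Rate of A = 1/2 job per hour
Rate of B = 1/7 job per hour
Combined rate = 1/2 + 1/7
Find common denominator: (7 + 2)/(2*7) = 9/14
Combined rate = 9/14 job per hour
Time together = 1 / (9/14) = 14/9 hours

14/9


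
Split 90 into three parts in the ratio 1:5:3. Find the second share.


Ratio = 1:5:3
Total parts = 1 + 5 + 3 = 9
Value per part = 90 / 9 = 10
First share = 1 * 10 = 10
Middle share = 5 * 10 = 50
Third share = 3 * 10 = 30

50


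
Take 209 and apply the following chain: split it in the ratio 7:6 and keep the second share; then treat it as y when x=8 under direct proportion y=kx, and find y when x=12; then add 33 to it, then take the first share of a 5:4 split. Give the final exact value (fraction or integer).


Start with 209.
Step 1: Split 7:6, second share = 209 * 6/13 = 1254/13
Step 2: Direct prop: k = (1254/13)/8; new y = k*12 = 1254/13*12/8 = 1881/13
Step 3: Add 33: 1881/13+33=2310/13; split 5:4 first = 2310/13*5/9 = 3850/39
Final result = 3850/39

3850/39


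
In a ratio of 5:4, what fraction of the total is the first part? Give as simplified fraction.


Total parts = 5 + 4 = 9
First part fraction = 5/9
Simplify: 5/9 = 5/9

5/9


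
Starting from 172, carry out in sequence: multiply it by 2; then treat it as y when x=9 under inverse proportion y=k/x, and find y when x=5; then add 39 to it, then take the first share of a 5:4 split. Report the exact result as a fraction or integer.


Start with 172.
Step 1: Multiply by 2: 172 * 2 = 344
Step 2: Inverse prop: k = (344)*9; new y = k/5 = 344*9/5 = 3096/5
Step 3: Add 39: 3096/5+39=3291/5; split 5:4 first = 3291/5*5/9 = 1097/3
Final result = 1097/3

1097/3


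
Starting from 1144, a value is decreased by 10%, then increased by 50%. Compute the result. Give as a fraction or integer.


Start: 1144
Step 1: decrease by 10% => multiply by 90/100
  1144 * 90/100 = 5148/5
Step 2: increase by 50% => multiply by 150/100
  5148/5 * 150/100 = 7722/5
Final value = 7722/5

7722/5


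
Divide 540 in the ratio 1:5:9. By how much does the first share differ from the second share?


Total parts = 1 + 5 + 9 = 15
Value per part = 540 / 15 = 36
Shares: 1*36=36, 5*36=180, 9*36=324
First share = 36, second share = 180
Difference = |36 - 180| = 144

144


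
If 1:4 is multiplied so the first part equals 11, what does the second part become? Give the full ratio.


Original ratio: 1:4
First term target: 11
Scale factor = 11 / 1 = 11
Multiply second term: 4 * 11 = 44
Equivalent ratio = 11:44

11:44


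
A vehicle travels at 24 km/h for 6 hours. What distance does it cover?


Using distance = speed * time
Speed = 24 km/h
Time = 6 hours
Distance = 24 * 6
= 144 km

144


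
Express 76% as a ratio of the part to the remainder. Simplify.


Part = 76%, Remainder = 24%
Ratio = 76:24
GCD(76, 24) = 4
Simplify: 19:6 = 19:6

19:6


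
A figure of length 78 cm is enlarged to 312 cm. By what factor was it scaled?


Original length = 78 cm
Scaled length = 312 cm
Scale factor = 312 / 78
= 4

4


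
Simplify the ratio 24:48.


Find GCD(24, 48)
GCD = 24
Divide both by 24: 24/24 = 1, 48/24 = 2
Simplified ratio = 1:2

1:2


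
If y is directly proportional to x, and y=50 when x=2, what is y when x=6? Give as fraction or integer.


Direct proportion: y = kx
Find k: k = 50/2 = 25
Compute y at x=6: y = 25 * 6
y = 150

150


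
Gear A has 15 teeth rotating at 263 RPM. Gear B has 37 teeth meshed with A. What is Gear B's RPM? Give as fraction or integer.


Gear ratio: teeth_A * RPM_A = teeth_B * RPM_B
15 * 263 = 37 * RPM_B
3945 = 37 * RPM_B
RPM_B = 3945 / 37
RPM_B = 3945/37

3945/37


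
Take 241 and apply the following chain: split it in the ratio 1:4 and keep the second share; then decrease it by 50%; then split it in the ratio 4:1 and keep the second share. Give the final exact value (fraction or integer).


Start with 241.
Step 1: Split 1:4, second share = 241 * 4/5 = 964/5
Step 2: Decrease by 50%: 964/5 * 50/100 = 482/5
Step 3: Split 4:1, second share = 482/5 * 1/5 = 482/25
Final result = 482/25

482/25


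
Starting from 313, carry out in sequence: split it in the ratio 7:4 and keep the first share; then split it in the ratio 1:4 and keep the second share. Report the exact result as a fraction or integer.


Start with 313.
Step 1: Split 7:4, first share = 313 * 7/11 = 2191/11
Step 2: Split 1:4, second share = 2191/11 * 4/5 = 8764/55
Final result = 8764/55

8764/55


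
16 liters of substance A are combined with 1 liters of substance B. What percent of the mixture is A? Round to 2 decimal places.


Volume of A = 16 L
Volume of B = 1 L
Total volume = 16 + 1 = 17 L
Percentage of A = (16/17) * 100
= 94.12%

94.12


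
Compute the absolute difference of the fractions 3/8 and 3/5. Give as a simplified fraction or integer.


Simplify: 3/8 = 3/8 and 3/5 = 3/5
Find common denominator: LCD = 40
Convert: 15/40 and 24/40
Difference = |15 - 24|/40 = 9/40
Simplified = 9/40

9/40


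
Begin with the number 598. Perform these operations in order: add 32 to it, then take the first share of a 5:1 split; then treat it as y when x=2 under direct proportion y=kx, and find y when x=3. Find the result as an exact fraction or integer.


Start with 598.
Step 1: Add 32: 598+32=630; split 5:1 first = 630*5/6 = 525
Step 2: Direct prop: k = (525)/2; new y = k*3 = 525*3/2 = 1575/2
Final result = 1575/2

1575/2


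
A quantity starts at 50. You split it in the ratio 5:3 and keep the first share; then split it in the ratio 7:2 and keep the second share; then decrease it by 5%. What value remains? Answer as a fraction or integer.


Start with 50.
Step 1: Split 5:3, first share = 50 * 5/8 = 125/4
Step 2: Split 7:2, second share = 125/4 * 2/9 = 125/18
Step 3: Decrease by 5%: 125/18 * 95/100 = 475/72
Final result = 475/72

475/72


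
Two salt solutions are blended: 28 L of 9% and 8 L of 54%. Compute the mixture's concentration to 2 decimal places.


Solute in mixture 1 = 9% of 28 L = 28*9/100 = 63/25 L
Solute in mixture 2 = 54% of 8 L = 8*54/100 = 108/25 L
Total solute = 63/25 + 108/25 = 171/25 L
Total volume = 28 + 8 = 36 L
Final concentration = 171/25/36 * 100 = 19.00%

19.00


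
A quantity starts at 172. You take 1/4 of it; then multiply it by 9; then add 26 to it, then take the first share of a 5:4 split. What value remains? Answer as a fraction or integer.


Start with 172.
Step 1: Take 1/4: 172 * 1/4 = 43
Step 2: Multiply by 9: 43 * 9 = 387
Step 3: Add 26: 387+26=413; split 5:4 first = 413*5/9 = 2065/9
Final result = 2065/9

2065/9


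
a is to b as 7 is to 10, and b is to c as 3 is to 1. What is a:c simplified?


Given a:b = 7:10 and b:c = 3:1
Make b consistent. Multiply first ratio by 3: a:b = 21:30
Multiply second ratio by 10: b:c = 30:10
Now b = 30 in both, so a:b:c = 21:30:10
Therefore a:c = 21:10
Simplify by GCD: a:c = 21:10

21:10


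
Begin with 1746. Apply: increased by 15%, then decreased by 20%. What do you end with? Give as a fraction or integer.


Start: 1746
Step 1: increase by 15% => multiply by 115/100
  1746 * 115/100 = 20079/10
Step 2: decrease by 20% => multiply by 80/100
  20079/10 * 80/100 = 40158/25
Final value = 40158/25

40158/25


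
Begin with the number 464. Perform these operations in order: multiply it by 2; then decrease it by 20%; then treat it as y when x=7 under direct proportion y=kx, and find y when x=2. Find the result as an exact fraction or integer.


Start with 464.
Step 1: Multiply by 2: 464 * 2 = 928
Step 2: Decrease by 20%: 928 * 80/100 = 3712/5
Step 3: Direct prop: k = (3712/5)/7; new y = k*2 = 3712/5*2/7 = 7424/35
Final result = 7424/35

7424/35


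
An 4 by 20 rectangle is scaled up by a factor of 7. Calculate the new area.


Original dimensions: 4 x 20
Enlargement factor = 7
New width = 4 * 7 = 28
New height = 20 * 7 = 140
New area = 28 * 140 = 3920

3920


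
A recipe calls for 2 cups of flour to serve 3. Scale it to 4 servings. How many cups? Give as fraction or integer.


Original: 2 cups for 3 servings
Target servings = 4
Scaling factor = 4/3
New amount = 2 * 4/3
= 8/3
= 8/3 cups

8/3


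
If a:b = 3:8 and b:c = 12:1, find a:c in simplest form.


Given a:b = 3:8 and b:c = 12:1
Make b consistent. Multiply first ratio by 12: a:b = 36:96
Multiply second ratio by 8: b:c = 96:8
Now b = 96 in both, so a:b:c = 36:96:8
Therefore a:c = 36:8
Simplify by GCD: a:c = 9:2

9:2


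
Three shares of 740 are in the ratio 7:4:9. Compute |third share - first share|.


Total parts = 7 + 4 + 9 = 20
Value per part = 740 / 20 = 37
Shares: 7*37=259, 4*37=148, 9*37=333
Third share = 333, first share = 259
Difference = |333 - 259| = 74

74


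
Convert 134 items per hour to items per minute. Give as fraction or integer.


Converting from per hour to per minute
Rate = 134 items per hour
Divide by 60: 134/60
= 67/30 items per minute

67/30


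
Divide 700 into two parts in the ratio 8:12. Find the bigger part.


Total parts = 8 + 12 = 20
Value per part = 700 / 20 = 35
First share = 8 * 35 = 280
Second share = 12 * 35 = 420
Larger share = 420

420


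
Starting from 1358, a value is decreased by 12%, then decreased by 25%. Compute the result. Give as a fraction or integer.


Start: 1358
Step 1: decrease by 12% => multiply by 88/100
  1358 * 88/100 = 29876/25
Step 2: decrease by 25% => multiply by 75/100
  29876/25 * 75/100 = 22407/25
Final value = 22407/25

22407/25


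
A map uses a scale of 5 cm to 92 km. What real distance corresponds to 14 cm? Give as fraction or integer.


Map scale: 5 cm = 92 km
Measured distance on map = 14 cm
Set up proportion: 14 * 92 / 5
= 1288 / 5
= 1288/5 km

1288/5


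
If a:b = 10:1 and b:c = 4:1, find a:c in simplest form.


Given a:b = 10:1 and b:c = 4:1
Make b consistent. Multiply first ratio by 4: a:b = 40:4
Multiply second ratio by 1: b:c = 4:1
Now b = 4 in both, so a:b:c = 40:4:1
Therefore a:c = 40:1
Simplify by GCD: a:c = 40:1

40:1


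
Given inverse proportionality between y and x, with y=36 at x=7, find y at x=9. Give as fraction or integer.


Inverse proportion: y = k/x
Find k: k = 7 * 36 = 252
Compute y at x=9: y = 252/9
y = 28

28


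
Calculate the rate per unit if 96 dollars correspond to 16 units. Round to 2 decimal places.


Total dollars = 96
Number of units = 16
Unit rate = 96 / 16
= 6 dollars per unit

6


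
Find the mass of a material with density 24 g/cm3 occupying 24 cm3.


Using mass = density * volume
Density = 24 g/cm3
Volume = 24 cm3
Mass = 24 * 24
= 576 g

576


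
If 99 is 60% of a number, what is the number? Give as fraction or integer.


Given: 99 is 60% of the whole
Set up: 99 = 60/100 * whole
whole = 99 * 100 / 60
whole = 9900 / 60
whole = 165

165


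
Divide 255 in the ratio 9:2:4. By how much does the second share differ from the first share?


Total parts = 9 + 2 + 4 = 15
Value per part = 255 / 15 = 17
Shares: 9*17=153, 2*17=34, 4*17=68
Second share = 34, first share = 153
Difference = |34 - 153| = 119

119


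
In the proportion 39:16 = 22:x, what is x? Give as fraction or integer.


Setting up: 39/16 = 22/x
Cross multiply: 39 * x = 16 * 22
39x = 352
x = 352/39
x = 352/39

352/39


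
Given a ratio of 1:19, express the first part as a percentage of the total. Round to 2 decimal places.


Total parts = 1 + 19 = 20
First part fraction = 1/20
Percentage = (1/20) * 100
= 0.05 * 100
= 5.00%

5.00


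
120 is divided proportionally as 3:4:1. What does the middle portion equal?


Ratio = 3:4:1
Total parts = 3 + 4 + 1 = 8
Value per part = 120 / 8 = 15
First share = 3 * 15 = 45
Middle share = 4 * 15 = 60
Third share = 1 * 15 = 15

60


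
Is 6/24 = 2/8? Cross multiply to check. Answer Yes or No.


Cross multiply to check 6/24 = 2/8
Left cross product: 6 * 8 = 48
Right cross product: 24 * 2 = 48
48 = 48
Equal, so proportions match => Yes

Yes


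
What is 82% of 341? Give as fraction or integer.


Compute 82% of 341
Convert percentage: 82% = 82/100
Multiply: 341 * 82/100
= 27962/100
= 13981/50

13981/50


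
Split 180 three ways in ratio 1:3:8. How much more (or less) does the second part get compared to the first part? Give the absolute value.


Total parts = 1 + 3 + 8 = 12
Value per part = 180 / 12 = 15
Shares: 1*15=15, 3*15=45, 8*15=120
Second share = 45, first share = 15
Difference = |45 - 15| = 30

30


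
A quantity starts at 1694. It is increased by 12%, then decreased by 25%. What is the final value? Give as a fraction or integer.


Start: 1694
Step 1: increase by 12% => multiply by 112/100
  1694 * 112/100 = 47432/25
Step 2: decrease by 25% => multiply by 75/100
  47432/25 * 75/100 = 35574/25
Final value = 35574/25

35574/25


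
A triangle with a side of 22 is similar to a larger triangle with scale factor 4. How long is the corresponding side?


Similar triangles have proportional sides
Scale factor = 4
Smaller side = 22
Corresponding larger side = 22 * 4
= 88

88


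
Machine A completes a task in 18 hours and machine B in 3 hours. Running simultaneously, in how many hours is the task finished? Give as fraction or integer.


Rate of A = 1/18 job per hour
Rate of B = 1/3 job per hour
Combined rate = 1/18 + 1/3
Find common denominator: (3 + 18)/(18*3) = 21/54
Combined rate = 7/18 job per hour
Time together = 1 / (7/18) = 18/7 hours

18/7


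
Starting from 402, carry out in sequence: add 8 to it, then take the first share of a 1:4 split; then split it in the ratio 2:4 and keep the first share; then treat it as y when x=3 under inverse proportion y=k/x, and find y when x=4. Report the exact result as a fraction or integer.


Start with 402.
Step 1: Add 8: 402+8=410; split 1:4 first = 410*1/5 = 82
Step 2: Split 2:4, first share = 82 * 2/6 = 82/3
Step 3: Inverse prop: k = (82/3)*3; new y = k/4 = 82/3*3/4 = 41/2
Final result = 41/2

41/2


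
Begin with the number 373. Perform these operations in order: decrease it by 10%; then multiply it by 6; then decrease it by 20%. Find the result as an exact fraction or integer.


Start with 373.
Step 1: Decrease by 10%: 373 * 90/100 = 3357/10
Step 2: Multiply by 6: 3357/10 * 6 = 10071/5
Step 3: Decrease by 20%: 10071/5 * 80/100 = 40284/25
Final result = 40284/25

40284/25


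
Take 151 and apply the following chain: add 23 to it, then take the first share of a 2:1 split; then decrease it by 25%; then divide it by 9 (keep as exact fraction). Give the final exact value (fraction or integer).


Start with 151.
Step 1: Add 23: 151+23=174; split 2:1 first = 174*2/3 = 116
Step 2: Decrease by 25%: 116 * 75/100 = 87
Step 3: Divide by 9: 87 / 9 = 29/3
Final result = 29/3

29/3


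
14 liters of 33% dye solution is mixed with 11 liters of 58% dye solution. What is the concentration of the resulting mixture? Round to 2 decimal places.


Solute in mixture 1 = 33% of 14 L = 14*33/100 = 231/50 L
Solute in mixture 2 = 58% of 11 L = 11*58/100 = 319/50 L
Total solute = 231/50 + 319/50 = 11 L
Total volume = 14 + 11 = 25 L
Final concentration = 11/25 * 100 = 44.00%

44.00


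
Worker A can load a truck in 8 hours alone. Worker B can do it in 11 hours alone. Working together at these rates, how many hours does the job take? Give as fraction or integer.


Rate of A = 1/8 job per hour
Rate of B = 1/11 job per hour
Combined rate = 1/8 + 1/11
Find common denominator: (11 + 8)/(8*11) = 19/88
Combined rate = 19/88 job per hour
Time together = 1 / (19/88) = 88/19 hours

88/19


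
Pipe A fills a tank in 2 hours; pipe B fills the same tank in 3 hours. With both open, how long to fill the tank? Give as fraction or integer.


Rate of A = 1/2 job per hour
Rate of B = 1/3 job per hour
Combined rate = 1/2 + 1/3
Find common denominator: (3 + 2)/(2*3) = 5/6
Combined rate = 5/6 job per hour
Time together = 1 / (5/6) = 6/5 hours

6/5


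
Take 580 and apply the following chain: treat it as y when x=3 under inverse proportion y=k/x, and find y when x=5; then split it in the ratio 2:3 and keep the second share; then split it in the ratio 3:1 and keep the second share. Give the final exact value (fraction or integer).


Start with 580.
Step 1: Inverse prop: k = (580)*3; new y = k/5 = 580*3/5 = 348
Step 2: Split 2:3, second share = 348 * 3/5 = 1044/5
Step 3: Split 3:1, second share = 1044/5 * 1/4 = 261/5
Final result = 261/5

261/5


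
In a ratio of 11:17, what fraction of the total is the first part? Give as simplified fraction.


Total parts = 11 + 17 = 28
First part fraction = 11/28
Simplify: 11/28 = 11/28

11/28


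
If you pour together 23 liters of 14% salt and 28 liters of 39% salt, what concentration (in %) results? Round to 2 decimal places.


Solute in mixture 1 = 14% of 23 L = 23*14/100 = 161/50 L
Solute in mixture 2 = 39% of 28 L = 28*39/100 = 273/25 L
Total solute = 161/50 + 273/25 = 707/50 L
Total volume = 23 + 28 = 51 L
Final concentration = 707/50/51 * 100 = 27.73%

27.73


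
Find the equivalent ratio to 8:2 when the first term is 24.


Original ratio: 8:2
First term target: 24
Scale factor = 24 / 8 = 3
Multiply second term: 2 * 3 = 6
Equivalent ratio = 24:6

24:6


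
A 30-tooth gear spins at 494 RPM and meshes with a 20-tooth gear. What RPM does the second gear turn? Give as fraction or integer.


Gear ratio: teeth_A * RPM_A = teeth_B * RPM_B
30 * 494 = 20 * RPM_B
14820 = 20 * RPM_B
RPM_B = 14820 / 20
RPM_B = 741

741


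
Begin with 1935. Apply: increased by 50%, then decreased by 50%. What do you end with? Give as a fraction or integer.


Start: 1935
Step 1: increase by 50% => multiply by 150/100
  1935 * 150/100 = 5805/2
Step 2: decrease by 50% => multiply by 50/100
  5805/2 * 50/100 = 5805/4
Final value = 5805/4

5805/4


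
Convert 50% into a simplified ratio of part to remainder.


Part = 50%, Remainder = 50%
Ratio = 50:50
GCD(50, 50) = 50
Simplify: 1:1 = 1:1

1:1


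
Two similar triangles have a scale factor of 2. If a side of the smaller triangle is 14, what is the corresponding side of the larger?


Similar triangles have proportional sides
Scale factor = 2
Smaller side = 14
Corresponding larger side = 14 * 2
= 28

28


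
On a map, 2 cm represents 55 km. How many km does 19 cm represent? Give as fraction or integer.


Map scale: 2 cm = 55 km
Measured distance on map = 19 cm
Set up proportion: 19 * 55 / 2
= 1045 / 2
= 1045/2 km

1045/2


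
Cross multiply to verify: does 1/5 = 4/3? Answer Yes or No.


Cross multiply to check 1/5 = 4/3
Left cross product: 1 * 3 = 3
Right cross product: 5 * 4 = 20
3 != 20
Not equal, so proportions differ => No

No


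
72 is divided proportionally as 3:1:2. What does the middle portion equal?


Ratio = 3:1:2
Total parts = 3 + 1 + 2 = 6
Value per part = 72 / 6 = 12
First share = 3 * 12 = 36
Middle share = 1 * 12 = 12
Third share = 2 * 12 = 24

12


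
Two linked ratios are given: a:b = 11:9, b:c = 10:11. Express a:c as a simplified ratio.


Given a:b = 11:9 and b:c = 10:11
Make b consistent. Multiply first ratio by 10: a:b = 110:90
Multiply second ratio by 9: b:c = 90:99
Now b = 90 in both, so a:b:c = 110:90:99
Therefore a:c = 110:99
Simplify by GCD: a:c = 10:9

10:9


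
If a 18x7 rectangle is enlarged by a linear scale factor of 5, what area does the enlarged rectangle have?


Original dimensions: 18 x 7
Enlargement factor = 5
New width = 18 * 5 = 90
New height = 7 * 5 = 35
New area = 90 * 35 = 3150

3150


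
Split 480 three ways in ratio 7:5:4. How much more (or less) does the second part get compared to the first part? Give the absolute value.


Total parts = 7 + 5 + 4 = 16
Value per part = 480 / 16 = 30
Shares: 7*30=210, 5*30=150, 4*30=120
Second share = 150, first share = 210
Difference = |150 - 210| = 60

60


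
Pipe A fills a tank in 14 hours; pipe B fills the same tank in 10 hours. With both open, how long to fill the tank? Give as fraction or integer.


Rate of A = 1/14 job per hour
Rate of B = 1/10 job per hour
Combined rate = 1/14 + 1/10
Find common denominator: (10 + 14)/(14*10) = 24/140
Combined rate = 6/35 job per hour
Time together = 1 / (6/35) = 35/6 hours

35/6


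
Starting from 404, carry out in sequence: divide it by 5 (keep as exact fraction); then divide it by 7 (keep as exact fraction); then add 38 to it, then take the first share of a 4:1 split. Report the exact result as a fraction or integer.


Start with 404.
Step 1: Divide by 5: 404 / 5 = 404/5
Step 2: Divide by 7: 404/5 / 7 = 404/35
Step 3: Add 38: 404/35+38=1734/35; split 4:1 first = 1734/35*4/5 = 6936/175
Final result = 6936/175

6936/175
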